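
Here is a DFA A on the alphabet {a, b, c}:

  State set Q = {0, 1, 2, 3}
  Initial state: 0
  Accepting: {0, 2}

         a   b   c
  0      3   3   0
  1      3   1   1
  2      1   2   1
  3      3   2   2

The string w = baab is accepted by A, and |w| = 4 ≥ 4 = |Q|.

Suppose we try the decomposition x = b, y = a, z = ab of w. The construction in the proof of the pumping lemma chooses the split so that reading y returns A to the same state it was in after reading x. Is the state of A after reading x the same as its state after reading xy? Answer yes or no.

yes

Run of A on the first 2 characters of w = b a:
  step 0: 0  (start)
  step 1: 3  (read b: 0→3)
  step 2: 3  (read a: 3→3)

After x (step 1): 3. After xy (step 2): 3.
They match, so y = a drives A around a cycle from 3 back to itself; pumping y any number of times keeps A in 3 before reading z, and xyⁱz ∈ L(A) for every i ≥ 0.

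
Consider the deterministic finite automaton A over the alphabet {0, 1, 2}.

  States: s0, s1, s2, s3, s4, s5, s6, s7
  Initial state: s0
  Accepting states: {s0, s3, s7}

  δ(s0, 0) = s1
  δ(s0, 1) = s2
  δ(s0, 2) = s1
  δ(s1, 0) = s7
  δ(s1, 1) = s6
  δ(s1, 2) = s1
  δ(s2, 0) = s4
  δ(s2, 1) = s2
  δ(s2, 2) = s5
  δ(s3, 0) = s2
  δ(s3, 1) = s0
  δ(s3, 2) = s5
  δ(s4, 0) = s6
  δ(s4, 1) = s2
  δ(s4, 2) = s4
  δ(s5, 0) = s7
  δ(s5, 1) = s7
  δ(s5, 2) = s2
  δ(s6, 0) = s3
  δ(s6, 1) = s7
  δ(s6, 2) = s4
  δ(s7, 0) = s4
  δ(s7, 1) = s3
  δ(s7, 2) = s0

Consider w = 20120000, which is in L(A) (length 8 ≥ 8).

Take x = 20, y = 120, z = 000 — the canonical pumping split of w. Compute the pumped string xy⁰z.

xy⁰z = xz = 20·000 = 20000.
Reading y = 120 takes A from s7 back to s7, so after x the machine is still in s7, and z then leads to the accepting state s3. Hence 20000 ∈ L(A).

20000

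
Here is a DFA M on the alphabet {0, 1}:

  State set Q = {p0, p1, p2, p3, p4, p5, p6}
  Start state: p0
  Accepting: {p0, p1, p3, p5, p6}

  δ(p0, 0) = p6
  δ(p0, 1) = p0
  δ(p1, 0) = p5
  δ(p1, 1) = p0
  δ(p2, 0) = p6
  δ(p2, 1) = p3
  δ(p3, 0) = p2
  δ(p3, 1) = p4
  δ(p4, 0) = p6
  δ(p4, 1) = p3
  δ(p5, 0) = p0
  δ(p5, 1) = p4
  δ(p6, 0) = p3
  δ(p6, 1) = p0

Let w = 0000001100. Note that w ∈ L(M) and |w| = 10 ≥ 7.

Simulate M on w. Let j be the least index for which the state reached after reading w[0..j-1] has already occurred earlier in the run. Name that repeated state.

Run of M on w = 0 0 0 0 0 0 1 1 0 0:
  step 0: p0  (start)
  step 1: p6  (read 0: p0→p6)
  step 2: p3  (read 0: p6→p3)
  step 3: p2  (read 0: p3→p2)
  step 4: p6  (read 0: p2→p6)   ← first repeat (p6 seen earlier)
  step 5: p3  (read 0: p6→p3)
  step 6: p2  (read 0: p3→p2)
  step 7: p3  (read 1: p2→p3)
  step 8: p4  (read 1: p3→p4)
  step 9: p6  (read 0: p4→p6)
  step 10: p3  (read 0: p6→p3)

The earliest repeat is at step j = 4: M is in p6, which it already visited at step i = 1.

p6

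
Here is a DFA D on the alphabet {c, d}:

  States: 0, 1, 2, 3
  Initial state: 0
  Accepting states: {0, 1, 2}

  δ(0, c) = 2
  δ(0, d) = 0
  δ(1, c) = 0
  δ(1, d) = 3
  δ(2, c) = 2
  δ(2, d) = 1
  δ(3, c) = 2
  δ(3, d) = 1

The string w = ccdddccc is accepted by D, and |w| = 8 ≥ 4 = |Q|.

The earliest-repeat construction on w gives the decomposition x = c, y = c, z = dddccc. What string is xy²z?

cccdddccc

xy^2z = c·c·c·dddccc = cccdddccc.
Reading y = c takes D from 2 back to 2, so after x·y·y the machine is still in 2, and z then leads to the accepting state 2. Hence cccdddccc ∈ L(D).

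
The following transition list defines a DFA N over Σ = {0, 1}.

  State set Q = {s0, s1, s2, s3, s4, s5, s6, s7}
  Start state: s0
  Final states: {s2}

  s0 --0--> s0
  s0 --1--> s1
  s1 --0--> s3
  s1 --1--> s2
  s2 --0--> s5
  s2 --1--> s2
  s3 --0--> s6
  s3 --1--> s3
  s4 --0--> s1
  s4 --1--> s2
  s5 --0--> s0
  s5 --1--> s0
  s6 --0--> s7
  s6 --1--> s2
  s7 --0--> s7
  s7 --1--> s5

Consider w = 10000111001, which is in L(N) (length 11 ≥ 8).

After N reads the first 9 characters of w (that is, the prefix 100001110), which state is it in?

Run of N on the first 9 characters of w = 1 0 0 0 0 1 1 1 0:
  step 0: s0  (start)
  step 1: s1  (read 1: s0→s1)
  step 2: s3  (read 0: s1→s3)
  step 3: s6  (read 0: s3→s6)
  step 4: s7  (read 0: s6→s7)
  step 5: s7  (read 0: s7→s7)
  step 6: s5  (read 1: s7→s5)
  step 7: s0  (read 1: s5→s0)
  step 8: s1  (read 1: s0→s1)
  step 9: s3  (read 0: s1→s3)

After reading 9 characters, N is in state s3.

s3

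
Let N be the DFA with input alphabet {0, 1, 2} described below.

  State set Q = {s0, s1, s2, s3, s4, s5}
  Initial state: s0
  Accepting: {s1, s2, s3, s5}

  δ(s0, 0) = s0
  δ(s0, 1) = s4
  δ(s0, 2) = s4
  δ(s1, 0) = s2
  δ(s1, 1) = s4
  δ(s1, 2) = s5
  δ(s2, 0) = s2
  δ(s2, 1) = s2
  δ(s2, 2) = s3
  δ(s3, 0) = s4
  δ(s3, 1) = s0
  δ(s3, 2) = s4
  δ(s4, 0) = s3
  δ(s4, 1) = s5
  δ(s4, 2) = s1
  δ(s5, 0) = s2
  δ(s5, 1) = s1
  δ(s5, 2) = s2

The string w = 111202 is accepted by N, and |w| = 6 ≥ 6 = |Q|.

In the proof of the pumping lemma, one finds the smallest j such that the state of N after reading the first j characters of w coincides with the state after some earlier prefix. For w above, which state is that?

Run of N on w = 1 1 1 2 0 2:
  step 0: s0  (start)
  step 1: s4  (read 1: s0→s4)
  step 2: s5  (read 1: s4→s5)
  step 3: s1  (read 1: s5→s1)
  step 4: s5  (read 2: s1→s5)   ← first repeat (s5 seen earlier)
  step 5: s2  (read 0: s5→s2)
  step 6: s3  (read 2: s2→s3)

The earliest repeat is at step j = 4: N is in s5, which it already visited at step i = 2.
Since N has 6 states, any run of length ≥ 6 visits 6+1 states, so by pigeonhole some state repeats within the first 6 steps — that repeat gives the pumpable loop.

s5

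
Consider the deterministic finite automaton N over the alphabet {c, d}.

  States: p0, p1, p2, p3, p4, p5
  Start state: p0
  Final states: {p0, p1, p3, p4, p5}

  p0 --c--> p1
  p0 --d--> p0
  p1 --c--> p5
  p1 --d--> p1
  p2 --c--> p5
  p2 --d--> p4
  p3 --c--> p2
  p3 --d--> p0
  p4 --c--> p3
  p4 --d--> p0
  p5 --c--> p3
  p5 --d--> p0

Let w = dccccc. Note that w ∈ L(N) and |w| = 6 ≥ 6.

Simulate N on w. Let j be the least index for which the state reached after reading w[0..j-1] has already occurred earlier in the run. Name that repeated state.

p0

State sequence: p0 -d-> p0 -c-> p1 -c-> p5 -c-> p3 -c-> p2 -c-> p5
First repeat at step 1: p0 was already visited.

The earliest repeat is at step j = 1: N is in p0, which it already visited at step i = 0.
Since N has 6 states, any run of length ≥ 6 visits 6+1 states, so by pigeonhole some state repeats within the first 6 steps — that repeat gives the pumpable loop.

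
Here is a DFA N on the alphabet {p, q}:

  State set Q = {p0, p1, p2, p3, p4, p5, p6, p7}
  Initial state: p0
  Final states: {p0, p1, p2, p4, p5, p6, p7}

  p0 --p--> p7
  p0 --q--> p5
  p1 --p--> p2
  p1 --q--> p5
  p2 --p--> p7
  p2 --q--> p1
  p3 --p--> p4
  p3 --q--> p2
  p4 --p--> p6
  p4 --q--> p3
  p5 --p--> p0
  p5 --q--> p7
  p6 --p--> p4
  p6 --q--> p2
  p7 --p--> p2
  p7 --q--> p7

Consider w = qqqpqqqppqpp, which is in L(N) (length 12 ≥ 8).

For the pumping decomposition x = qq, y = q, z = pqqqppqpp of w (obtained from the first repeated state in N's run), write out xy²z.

qqqqpqqqppqpp

xy^2z = qq·q·q·pqqqppqpp = qqqqpqqqppqpp.
Reading y = q takes N from p7 back to p7, so after x·y·y the machine is still in p7, and z then leads to the accepting state p7. Hence qqqqpqqqppqpp ∈ L(N).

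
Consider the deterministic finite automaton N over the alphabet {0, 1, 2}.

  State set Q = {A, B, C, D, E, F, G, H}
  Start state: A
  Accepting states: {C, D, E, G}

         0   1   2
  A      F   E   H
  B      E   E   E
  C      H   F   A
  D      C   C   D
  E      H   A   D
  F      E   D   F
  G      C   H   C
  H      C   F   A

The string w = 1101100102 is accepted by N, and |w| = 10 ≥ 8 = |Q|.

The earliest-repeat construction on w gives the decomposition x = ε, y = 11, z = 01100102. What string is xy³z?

xy^3z = ε·11·11·11·01100102 = 11111101100102.
Reading y = 11 takes N from A back to A, so after x·y·y·y the machine is still in A, and z then leads to the accepting state D. Hence 11111101100102 ∈ L(N).

11111101100102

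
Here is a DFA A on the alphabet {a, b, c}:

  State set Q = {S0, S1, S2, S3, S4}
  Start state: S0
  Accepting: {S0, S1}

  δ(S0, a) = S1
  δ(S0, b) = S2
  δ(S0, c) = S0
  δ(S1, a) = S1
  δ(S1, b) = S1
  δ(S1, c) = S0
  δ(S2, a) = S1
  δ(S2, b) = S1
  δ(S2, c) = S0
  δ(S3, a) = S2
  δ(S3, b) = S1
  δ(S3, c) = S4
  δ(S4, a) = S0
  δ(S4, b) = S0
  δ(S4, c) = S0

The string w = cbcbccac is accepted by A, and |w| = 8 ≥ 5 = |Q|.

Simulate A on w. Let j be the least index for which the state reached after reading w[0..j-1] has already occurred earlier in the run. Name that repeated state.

State sequence: S0 -c-> S0 -b-> S2 -c-> S0 -b-> S2 -c-> S0 -c-> S0 -a-> S1 -c-> S0
First repeat at step 1: S0 was already visited.

The earliest repeat is at step j = 1: A is in S0, which it already visited at step i = 0.
The DFA has 5 states, so the proof of the pumping lemma guarantees a repeated state among the first 5+1 visited; the segment between the two visits is the pumpable y.

S0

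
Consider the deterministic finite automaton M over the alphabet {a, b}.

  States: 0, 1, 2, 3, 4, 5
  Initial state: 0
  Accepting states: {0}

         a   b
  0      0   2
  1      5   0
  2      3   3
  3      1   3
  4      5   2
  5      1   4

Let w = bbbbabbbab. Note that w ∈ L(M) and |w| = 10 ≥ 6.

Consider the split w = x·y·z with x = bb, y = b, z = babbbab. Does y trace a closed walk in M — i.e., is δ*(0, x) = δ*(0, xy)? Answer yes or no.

Run of M on the first 3 characters of w = b b b:
  step 0: 0  (start)
  step 1: 2  (read b: 0→2)
  step 2: 3  (read b: 2→3)
  step 3: 3  (read b: 3→3)

After x (step 2): 3. After xy (step 3): 3.
They match, so y = b drives M around a cycle from 3 back to itself; pumping y any number of times keeps M in 3 before reading z, and xyⁱz ∈ L(M) for every i ≥ 0.

yes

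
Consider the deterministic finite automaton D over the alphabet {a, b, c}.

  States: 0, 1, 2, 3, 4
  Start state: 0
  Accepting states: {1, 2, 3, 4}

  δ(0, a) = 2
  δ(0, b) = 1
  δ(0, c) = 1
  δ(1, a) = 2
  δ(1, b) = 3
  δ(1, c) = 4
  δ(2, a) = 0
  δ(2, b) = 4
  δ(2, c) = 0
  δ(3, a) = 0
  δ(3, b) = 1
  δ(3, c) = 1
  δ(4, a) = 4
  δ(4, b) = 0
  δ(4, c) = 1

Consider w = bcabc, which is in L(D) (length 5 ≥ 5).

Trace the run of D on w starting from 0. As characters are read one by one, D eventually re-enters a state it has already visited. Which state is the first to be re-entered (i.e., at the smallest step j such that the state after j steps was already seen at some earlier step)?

State sequence: 0 -b-> 1 -c-> 4 -a-> 4 -b-> 0 -c-> 1
First repeat at step 3: 4 was already visited.

The earliest repeat is at step j = 3: D is in 4, which it already visited at step i = 2.
With |Q| = 5, pigeonhole forces a state repeat no later than step 5; the substring read between the first and second visits to that state can be pumped.

4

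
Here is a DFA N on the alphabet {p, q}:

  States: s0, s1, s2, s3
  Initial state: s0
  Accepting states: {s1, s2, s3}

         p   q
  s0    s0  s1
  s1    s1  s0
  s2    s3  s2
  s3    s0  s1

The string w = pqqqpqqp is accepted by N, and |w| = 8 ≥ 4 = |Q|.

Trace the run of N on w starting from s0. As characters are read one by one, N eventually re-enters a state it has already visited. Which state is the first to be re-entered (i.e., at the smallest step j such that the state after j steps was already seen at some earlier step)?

s0

Run of N on w = p q q q p q q p:
  step 0: s0  (start)
  step 1: s0  (read p: s0→s0)   ← first repeat (s0 seen earlier)
  step 2: s1  (read q: s0→s1)
  step 3: s0  (read q: s1→s0)
  step 4: s1  (read q: s0→s1)
  step 5: s1  (read p: s1→s1)
  step 6: s0  (read q: s1→s0)
  step 7: s1  (read q: s0→s1)
  step 8: s1  (read p: s1→s1)

The earliest repeat is at step j = 1: N is in s0, which it already visited at step i = 0.
Pumping length from the standard proof: p = 4 (the number of states). The repeated state found above gives |xy| = j ≤ 4 and |y| = j − i ≥ 1.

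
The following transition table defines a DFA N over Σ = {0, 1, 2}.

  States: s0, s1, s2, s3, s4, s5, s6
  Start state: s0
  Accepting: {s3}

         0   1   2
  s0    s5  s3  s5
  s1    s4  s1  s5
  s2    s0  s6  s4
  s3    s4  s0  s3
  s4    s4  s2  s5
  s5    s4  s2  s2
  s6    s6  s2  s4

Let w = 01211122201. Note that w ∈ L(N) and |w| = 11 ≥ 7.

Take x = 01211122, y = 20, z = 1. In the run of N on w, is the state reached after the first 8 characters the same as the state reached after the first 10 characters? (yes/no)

Run of N on the first 10 characters of w = 0 1 2 1 1 1 2 2 2 0:
  step 0: s0  (start)
  step 1: s5  (read 0: s0→s5)
  step 2: s2  (read 1: s5→s2)
  step 3: s4  (read 2: s2→s4)
  step 4: s2  (read 1: s4→s2)
  step 5: s6  (read 1: s2→s6)
  step 6: s2  (read 1: s6→s2)
  step 7: s4  (read 2: s2→s4)
  step 8: s5  (read 2: s4→s5)
  step 9: s2  (read 2: s5→s2)
  step 10: s0  (read 0: s2→s0)

After x (step 8): s5. After xy (step 10): s0.
They differ (s5 ≠ s0), so y is not a cycle from the state after x; this split is not the one the pumping-lemma construction produces, and pumping y need not keep the string in L(N).

no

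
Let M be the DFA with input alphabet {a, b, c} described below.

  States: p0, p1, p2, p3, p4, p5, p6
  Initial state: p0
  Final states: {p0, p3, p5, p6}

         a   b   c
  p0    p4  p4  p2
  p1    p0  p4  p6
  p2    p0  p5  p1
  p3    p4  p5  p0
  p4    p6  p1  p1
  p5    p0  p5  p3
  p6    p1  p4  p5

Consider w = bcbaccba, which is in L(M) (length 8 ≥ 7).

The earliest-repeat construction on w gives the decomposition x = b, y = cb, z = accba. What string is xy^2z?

xy^2z = b·cb·cb·accba = bcbcbaccba.
Reading y = cb takes M from p4 back to p4, so after x·y·y the machine is still in p4, and z then leads to the accepting state p0. Hence bcbcbaccba ∈ L(M).

bcbcbaccba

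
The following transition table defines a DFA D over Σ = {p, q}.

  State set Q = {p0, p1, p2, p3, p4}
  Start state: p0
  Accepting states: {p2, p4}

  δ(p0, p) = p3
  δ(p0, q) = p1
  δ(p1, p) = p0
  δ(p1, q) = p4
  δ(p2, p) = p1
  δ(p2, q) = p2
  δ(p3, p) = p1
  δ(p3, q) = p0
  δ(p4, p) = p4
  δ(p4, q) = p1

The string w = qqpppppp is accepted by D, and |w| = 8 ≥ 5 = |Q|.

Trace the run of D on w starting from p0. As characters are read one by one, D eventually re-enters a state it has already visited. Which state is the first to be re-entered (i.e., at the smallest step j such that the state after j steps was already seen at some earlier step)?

p4

Run of D on w = q q p p p p p p:
  step 0: p0  (start)
  step 1: p1  (read q: p0→p1)
  step 2: p4  (read q: p1→p4)
  step 3: p4  (read p: p4→p4)   ← first repeat (p4 seen earlier)
  step 4: p4  (read p: p4→p4)
  step 5: p4  (read p: p4→p4)
  step 6: p4  (read p: p4→p4)
  step 7: p4  (read p: p4→p4)
  step 8: p4  (read p: p4→p4)

The earliest repeat is at step j = 3: D is in p4, which it already visited at step i = 2.
Pumping length from the standard proof: p = 5 (the number of states). The repeated state found above gives |xy| = j ≤ 5 and |y| = j − i ≥ 1.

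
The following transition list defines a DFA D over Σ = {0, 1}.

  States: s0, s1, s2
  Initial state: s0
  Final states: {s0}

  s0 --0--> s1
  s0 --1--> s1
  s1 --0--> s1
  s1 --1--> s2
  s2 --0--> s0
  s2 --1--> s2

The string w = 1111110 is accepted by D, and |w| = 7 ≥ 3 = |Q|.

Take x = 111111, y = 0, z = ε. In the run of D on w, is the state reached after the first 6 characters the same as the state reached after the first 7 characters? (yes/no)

no

State sequence: s0 -1-> s1 -1-> s2 -1-> s2 -1-> s2 -1-> s2 -1-> s2 -0-> s0

After x (step 6): s2. After xy (step 7): s0.
They differ (s2 ≠ s0), so y is not a cycle from the state after x; this split is not the one the pumping-lemma construction produces, and pumping y need not keep the string in L(D).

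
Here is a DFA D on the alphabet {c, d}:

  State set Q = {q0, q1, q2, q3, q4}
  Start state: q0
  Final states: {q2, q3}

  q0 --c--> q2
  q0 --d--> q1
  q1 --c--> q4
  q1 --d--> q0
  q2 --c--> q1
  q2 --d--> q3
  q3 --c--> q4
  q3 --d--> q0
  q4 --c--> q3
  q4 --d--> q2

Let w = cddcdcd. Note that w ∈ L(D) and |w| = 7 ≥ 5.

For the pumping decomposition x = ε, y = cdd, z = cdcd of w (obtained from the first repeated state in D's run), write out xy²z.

xy^2z = ε·cdd·cdd·cdcd = cddcddcdcd.
Reading y = cdd takes D from q0 back to q0, so after x·y·y the machine is still in q0, and z then leads to the accepting state q2. Hence cddcddcdcd ∈ L(D).

cddcddcdcd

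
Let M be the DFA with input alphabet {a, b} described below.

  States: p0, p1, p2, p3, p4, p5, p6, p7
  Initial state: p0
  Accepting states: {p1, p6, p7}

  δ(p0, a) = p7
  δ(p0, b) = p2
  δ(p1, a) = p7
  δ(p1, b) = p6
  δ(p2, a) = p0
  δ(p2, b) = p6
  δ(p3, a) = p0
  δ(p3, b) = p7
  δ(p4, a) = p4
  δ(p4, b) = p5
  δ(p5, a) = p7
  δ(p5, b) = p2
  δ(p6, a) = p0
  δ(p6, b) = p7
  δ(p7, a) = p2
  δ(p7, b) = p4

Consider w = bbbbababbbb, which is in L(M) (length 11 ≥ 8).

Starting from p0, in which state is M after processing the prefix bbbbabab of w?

p4

State sequence: p0 -b-> p2 -b-> p6 -b-> p7 -b-> p4 -a-> p4 -b-> p5 -a-> p7 -b-> p4

After reading 8 characters, M is in state p4.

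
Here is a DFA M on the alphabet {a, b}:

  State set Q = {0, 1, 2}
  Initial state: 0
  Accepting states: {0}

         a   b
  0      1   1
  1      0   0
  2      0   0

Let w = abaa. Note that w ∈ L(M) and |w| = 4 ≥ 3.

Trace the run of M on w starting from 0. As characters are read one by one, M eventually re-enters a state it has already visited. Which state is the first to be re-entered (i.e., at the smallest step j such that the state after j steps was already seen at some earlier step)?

0

Run of M on w = a b a a:
  step 0: 0  (start)
  step 1: 1  (read a: 0→1)
  step 2: 0  (read b: 1→0)   ← first repeat (0 seen earlier)
  step 3: 1  (read a: 0→1)
  step 4: 0  (read a: 1→0)

The earliest repeat is at step j = 2: M is in 0, which it already visited at step i = 0.
With |Q| = 3, pigeonhole forces a state repeat no later than step 3; the substring read between the first and second visits to that state can be pumped.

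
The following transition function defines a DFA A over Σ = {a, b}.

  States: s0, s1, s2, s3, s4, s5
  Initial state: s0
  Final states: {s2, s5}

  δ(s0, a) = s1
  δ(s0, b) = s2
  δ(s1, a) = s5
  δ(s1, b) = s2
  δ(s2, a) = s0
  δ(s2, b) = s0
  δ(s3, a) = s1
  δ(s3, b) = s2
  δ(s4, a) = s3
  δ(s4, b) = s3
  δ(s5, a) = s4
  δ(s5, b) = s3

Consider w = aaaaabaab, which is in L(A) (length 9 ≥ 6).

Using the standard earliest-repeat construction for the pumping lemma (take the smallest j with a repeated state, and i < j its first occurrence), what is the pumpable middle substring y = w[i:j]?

State sequence: s0 -a-> s1 -a-> s5 -a-> s4 -a-> s3 -a-> s1 -b-> s2 -a-> s0 -a-> s1 -b-> s2
First repeat at step 5: s1 was already visited.

So i = 1, j = 5, giving x = w[0:1] = a, y = w[1:5] = aaaa, z = w[5:9] = baab.
Check: |xy| = 5 ≤ 6 and |y| = 4 ≥ 1. Reading y takes A from s1 back to s1, so every xyⁱz is accepted.

aaaa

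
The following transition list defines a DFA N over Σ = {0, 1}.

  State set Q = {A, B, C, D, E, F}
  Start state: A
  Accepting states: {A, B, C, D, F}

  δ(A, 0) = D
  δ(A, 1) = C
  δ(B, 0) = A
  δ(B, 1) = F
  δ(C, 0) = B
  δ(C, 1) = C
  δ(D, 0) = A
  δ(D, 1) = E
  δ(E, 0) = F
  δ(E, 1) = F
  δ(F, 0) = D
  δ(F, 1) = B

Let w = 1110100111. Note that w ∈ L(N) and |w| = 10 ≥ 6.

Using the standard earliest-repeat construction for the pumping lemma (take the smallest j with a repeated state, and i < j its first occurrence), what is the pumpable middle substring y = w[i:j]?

State sequence: A -1-> C -1-> C -1-> C -0-> B -1-> F -0-> D -0-> A -1-> C -1-> C -1-> C
First repeat at step 2: C was already visited.

So i = 1, j = 2, giving x = w[0:1] = 1, y = w[1:2] = 1, z = w[2:10] = 10100111.
Check: |xy| = 2 ≤ 6 and |y| = 1 ≥ 1. Reading y takes N from C back to C, so every xyⁱz is accepted.
Since N has 6 states, any run of length ≥ 6 visits 6+1 states, so by pigeonhole some state repeats within the first 6 steps — that repeat gives the pumpable loop.

1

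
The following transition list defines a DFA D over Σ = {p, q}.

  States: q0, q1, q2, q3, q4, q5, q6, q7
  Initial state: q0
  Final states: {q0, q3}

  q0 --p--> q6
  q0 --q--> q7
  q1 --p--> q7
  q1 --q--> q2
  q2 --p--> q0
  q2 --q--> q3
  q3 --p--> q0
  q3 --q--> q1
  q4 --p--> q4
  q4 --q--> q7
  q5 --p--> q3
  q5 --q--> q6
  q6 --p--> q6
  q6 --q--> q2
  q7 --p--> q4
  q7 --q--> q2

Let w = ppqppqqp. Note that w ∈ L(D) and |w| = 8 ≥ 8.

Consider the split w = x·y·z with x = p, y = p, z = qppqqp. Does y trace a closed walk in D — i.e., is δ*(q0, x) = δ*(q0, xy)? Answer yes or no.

Run of D on the first 2 characters of w = p p:
  step 0: q0  (start)
  step 1: q6  (read p: q0→q6)
  step 2: q6  (read p: q6→q6)

After x (step 1): q6. After xy (step 2): q6.
They match, so y = p drives D around a cycle from q6 back to itself; pumping y any number of times keeps D in q6 before reading z, and xyⁱz ∈ L(D) for every i ≥ 0.

yes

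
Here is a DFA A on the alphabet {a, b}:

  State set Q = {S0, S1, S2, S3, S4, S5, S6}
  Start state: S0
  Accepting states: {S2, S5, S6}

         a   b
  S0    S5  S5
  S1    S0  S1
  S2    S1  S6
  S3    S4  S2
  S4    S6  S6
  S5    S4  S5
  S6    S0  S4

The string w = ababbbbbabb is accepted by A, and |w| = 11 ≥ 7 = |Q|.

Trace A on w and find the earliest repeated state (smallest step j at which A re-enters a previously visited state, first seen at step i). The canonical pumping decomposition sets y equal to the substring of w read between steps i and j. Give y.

Run of A on w = a b a b b b b b a b b:
  step 0: S0  (start)
  step 1: S5  (read a: S0→S5)
  step 2: S5  (read b: S5→S5)   ← first repeat (S5 seen earlier)
  step 3: S4  (read a: S5→S4)
  step 4: S6  (read b: S4→S6)
  step 5: S4  (read b: S6→S4)
  step 6: S6  (read b: S4→S6)
  step 7: S4  (read b: S6→S4)
  step 8: S6  (read b: S4→S6)
  step 9: S0  (read a: S6→S0)
  step 10: S5  (read b: S0→S5)
  step 11: S5  (read b: S5→S5)

So i = 1, j = 2, giving x = w[0:1] = a, y = w[1:2] = b, z = w[2:11] = abbbbbabb.
Check: |xy| = 2 ≤ 7 and |y| = 1 ≥ 1. Reading y takes A from S5 back to S5, so every xyⁱz is accepted.

b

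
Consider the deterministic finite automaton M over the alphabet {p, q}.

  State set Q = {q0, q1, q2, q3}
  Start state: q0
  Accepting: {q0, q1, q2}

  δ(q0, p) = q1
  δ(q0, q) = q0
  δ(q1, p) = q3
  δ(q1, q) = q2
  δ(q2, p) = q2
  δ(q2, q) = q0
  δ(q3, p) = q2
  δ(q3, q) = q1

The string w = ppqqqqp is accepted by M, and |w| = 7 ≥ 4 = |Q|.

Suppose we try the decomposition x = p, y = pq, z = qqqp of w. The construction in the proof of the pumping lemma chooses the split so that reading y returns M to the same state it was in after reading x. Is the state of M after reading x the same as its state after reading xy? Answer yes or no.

Run of M on the first 3 characters of w = p p q:
  step 0: q0  (start)
  step 1: q1  (read p: q0→q1)
  step 2: q3  (read p: q1→q3)
  step 3: q1  (read q: q3→q1)

After x (step 1): q1. After xy (step 3): q1.
They match, so y = pq drives M around a cycle from q1 back to itself; pumping y any number of times keeps M in q1 before reading z, and xyⁱz ∈ L(M) for every i ≥ 0.

yes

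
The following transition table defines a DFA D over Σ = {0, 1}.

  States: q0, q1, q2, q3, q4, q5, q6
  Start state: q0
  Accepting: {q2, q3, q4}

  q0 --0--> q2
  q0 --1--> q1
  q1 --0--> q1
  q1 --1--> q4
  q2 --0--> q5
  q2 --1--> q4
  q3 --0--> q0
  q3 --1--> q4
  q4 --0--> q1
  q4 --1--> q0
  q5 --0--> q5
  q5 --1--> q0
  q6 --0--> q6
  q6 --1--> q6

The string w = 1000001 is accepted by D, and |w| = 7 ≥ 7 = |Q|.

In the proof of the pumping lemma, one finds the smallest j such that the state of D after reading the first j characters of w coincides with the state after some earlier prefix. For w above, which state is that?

q1

Run of D on w = 1 0 0 0 0 0 1:
  step 0: q0  (start)
  step 1: q1  (read 1: q0→q1)
  step 2: q1  (read 0: q1→q1)   ← first repeat (q1 seen earlier)
  step 3: q1  (read 0: q1→q1)
  step 4: q1  (read 0: q1→q1)
  step 5: q1  (read 0: q1→q1)
  step 6: q1  (read 0: q1→q1)
  step 7: q4  (read 1: q1→q4)

The earliest repeat is at step j = 2: D is in q1, which it already visited at step i = 1.
With |Q| = 7, pigeonhole forces a state repeat no later than step 7; the substring read between the first and second visits to that state can be pumped.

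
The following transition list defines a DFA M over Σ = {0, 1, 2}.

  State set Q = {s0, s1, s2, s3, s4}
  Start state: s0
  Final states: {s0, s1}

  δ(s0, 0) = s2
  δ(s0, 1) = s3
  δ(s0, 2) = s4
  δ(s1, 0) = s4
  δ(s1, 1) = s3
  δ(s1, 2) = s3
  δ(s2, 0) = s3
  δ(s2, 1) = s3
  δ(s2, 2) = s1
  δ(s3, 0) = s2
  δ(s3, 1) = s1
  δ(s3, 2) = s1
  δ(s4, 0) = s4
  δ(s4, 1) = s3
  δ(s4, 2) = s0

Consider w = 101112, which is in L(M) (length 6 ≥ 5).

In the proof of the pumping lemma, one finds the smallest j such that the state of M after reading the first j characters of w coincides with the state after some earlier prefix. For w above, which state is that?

Run of M on w = 1 0 1 1 1 2:
  step 0: s0  (start)
  step 1: s3  (read 1: s0→s3)
  step 2: s2  (read 0: s3→s2)
  step 3: s3  (read 1: s2→s3)   ← first repeat (s3 seen earlier)
  step 4: s1  (read 1: s3→s1)
  step 5: s3  (read 1: s1→s3)
  step 6: s1  (read 2: s3→s1)

The earliest repeat is at step j = 3: M is in s3, which it already visited at step i = 1.

s3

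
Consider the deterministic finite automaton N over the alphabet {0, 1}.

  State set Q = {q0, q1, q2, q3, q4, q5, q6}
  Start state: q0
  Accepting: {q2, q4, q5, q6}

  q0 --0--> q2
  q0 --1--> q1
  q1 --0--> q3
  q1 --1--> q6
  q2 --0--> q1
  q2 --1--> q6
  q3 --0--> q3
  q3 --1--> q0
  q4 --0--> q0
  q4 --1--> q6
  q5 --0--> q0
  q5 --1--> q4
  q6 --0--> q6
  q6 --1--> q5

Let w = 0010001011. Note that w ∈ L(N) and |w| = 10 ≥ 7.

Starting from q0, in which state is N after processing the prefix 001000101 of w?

q1

Run of N on the first 9 characters of w = 0 0 1 0 0 0 1 0 1:
  step 0: q0  (start)
  step 1: q2  (read 0: q0→q2)
  step 2: q1  (read 0: q2→q1)
  step 3: q6  (read 1: q1→q6)
  step 4: q6  (read 0: q6→q6)
  step 5: q6  (read 0: q6→q6)
  step 6: q6  (read 0: q6→q6)
  step 7: q5  (read 1: q6→q5)
  step 8: q0  (read 0: q5→q0)
  step 9: q1  (read 1: q0→q1)

After reading 9 characters, N is in state q1.
(This kind of state-tracing is the core of the pumping-lemma construction: with 7 states, pigeonhole forces a repeat within the first 7 steps.)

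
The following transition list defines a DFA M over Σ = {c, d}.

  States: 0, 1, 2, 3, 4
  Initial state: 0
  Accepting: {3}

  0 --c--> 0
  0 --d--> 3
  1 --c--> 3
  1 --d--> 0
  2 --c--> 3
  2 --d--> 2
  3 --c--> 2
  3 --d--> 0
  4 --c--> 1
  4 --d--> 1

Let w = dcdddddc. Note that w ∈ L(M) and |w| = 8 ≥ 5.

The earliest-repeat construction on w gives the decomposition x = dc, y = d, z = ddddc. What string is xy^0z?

dcddddc

xy⁰z = xz = dc·ddddc = dcddddc.
Reading y = d takes M from 2 back to 2, so after x the machine is still in 2, and z then leads to the accepting state 3. Hence dcddddc ∈ L(M).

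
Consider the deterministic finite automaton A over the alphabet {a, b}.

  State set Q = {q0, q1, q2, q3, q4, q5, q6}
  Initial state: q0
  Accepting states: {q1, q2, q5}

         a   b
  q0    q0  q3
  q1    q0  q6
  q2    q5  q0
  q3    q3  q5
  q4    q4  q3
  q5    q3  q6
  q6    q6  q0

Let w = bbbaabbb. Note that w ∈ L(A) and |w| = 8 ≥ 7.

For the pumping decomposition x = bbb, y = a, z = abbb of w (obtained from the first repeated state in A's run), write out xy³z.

bbbaaaabbb

xy^3z = bbb·a·a·a·abbb = bbbaaaabbb.
Reading y = a takes A from q6 back to q6, so after x·y·y·y the machine is still in q6, and z then leads to the accepting state q5. Hence bbbaaaabbb ∈ L(A).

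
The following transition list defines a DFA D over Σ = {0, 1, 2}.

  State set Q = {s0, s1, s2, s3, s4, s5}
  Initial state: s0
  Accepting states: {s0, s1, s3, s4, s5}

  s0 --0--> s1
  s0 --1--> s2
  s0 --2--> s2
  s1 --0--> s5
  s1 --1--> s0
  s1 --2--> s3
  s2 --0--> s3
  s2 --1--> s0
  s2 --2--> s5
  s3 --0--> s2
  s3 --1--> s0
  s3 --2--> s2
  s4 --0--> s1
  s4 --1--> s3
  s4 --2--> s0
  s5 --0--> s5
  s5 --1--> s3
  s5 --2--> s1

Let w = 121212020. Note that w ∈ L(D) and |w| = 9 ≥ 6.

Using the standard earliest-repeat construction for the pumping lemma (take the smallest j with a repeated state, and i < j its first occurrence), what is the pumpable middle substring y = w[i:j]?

Run of D on w = 1 2 1 2 1 2 0 2 0:
  step 0: s0  (start)
  step 1: s2  (read 1: s0→s2)
  step 2: s5  (read 2: s2→s5)
  step 3: s3  (read 1: s5→s3)
  step 4: s2  (read 2: s3→s2)   ← first repeat (s2 seen earlier)
  step 5: s0  (read 1: s2→s0)
  step 6: s2  (read 2: s0→s2)
  step 7: s3  (read 0: s2→s3)
  step 8: s2  (read 2: s3→s2)
  step 9: s3  (read 0: s2→s3)

So i = 1, j = 4, giving x = w[0:1] = 1, y = w[1:4] = 212, z = w[4:9] = 12020.
Check: |xy| = 4 ≤ 6 and |y| = 3 ≥ 1. Reading y takes D from s2 back to s2, so every xyⁱz is accepted.
The DFA has 6 states, so the proof of the pumping lemma guarantees a repeated state among the first 6+1 visited; the segment between the two visits is the pumpable y.

212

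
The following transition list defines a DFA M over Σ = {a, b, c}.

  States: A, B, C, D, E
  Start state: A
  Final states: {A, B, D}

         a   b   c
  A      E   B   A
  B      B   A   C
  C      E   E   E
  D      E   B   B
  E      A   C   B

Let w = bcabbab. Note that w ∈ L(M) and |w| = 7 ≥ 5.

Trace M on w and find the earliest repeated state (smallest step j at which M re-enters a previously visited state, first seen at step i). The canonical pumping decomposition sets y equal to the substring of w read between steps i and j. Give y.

ab

Run of M on w = b c a b b a b:
  step 0: A  (start)
  step 1: B  (read b: A→B)
  step 2: C  (read c: B→C)
  step 3: E  (read a: C→E)
  step 4: C  (read b: E→C)   ← first repeat (C seen earlier)
  step 5: E  (read b: C→E)
  step 6: A  (read a: E→A)
  step 7: B  (read b: A→B)

So i = 2, j = 4, giving x = w[0:2] = bc, y = w[2:4] = ab, z = w[4:7] = bab.
Check: |xy| = 4 ≤ 5 and |y| = 2 ≥ 1. Reading y takes M from C back to C, so every xyⁱz is accepted.
Pumping length from the standard proof: p = 5 (the number of states). The repeated state found above gives |xy| = j ≤ 5 and |y| = j − i ≥ 1.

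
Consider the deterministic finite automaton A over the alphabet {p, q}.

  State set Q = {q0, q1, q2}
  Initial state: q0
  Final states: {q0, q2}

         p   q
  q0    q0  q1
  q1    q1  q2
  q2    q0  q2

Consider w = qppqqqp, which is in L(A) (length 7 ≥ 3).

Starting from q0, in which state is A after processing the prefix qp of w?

State sequence: q0 -q-> q1 -p-> q1

After reading 2 characters, A is in state q1.
(This kind of state-tracing is the core of the pumping-lemma construction: with 3 states, pigeonhole forces a repeat within the first 3 steps.)

q1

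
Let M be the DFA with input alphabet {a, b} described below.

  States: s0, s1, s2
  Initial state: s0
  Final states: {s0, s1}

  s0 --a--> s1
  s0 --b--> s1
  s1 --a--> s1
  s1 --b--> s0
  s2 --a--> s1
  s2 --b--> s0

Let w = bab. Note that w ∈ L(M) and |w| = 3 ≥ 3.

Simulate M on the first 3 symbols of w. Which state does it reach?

s0

Run of M on the first 3 characters of w = b a b:
  step 0: s0  (start)
  step 1: s1  (read b: s0→s1)
  step 2: s1  (read a: s1→s1)
  step 3: s0  (read b: s1→s0)

After reading 3 characters, M is in state s0.
(This kind of state-tracing is the core of the pumping-lemma construction: with 3 states, pigeonhole forces a repeat within the first 3 steps.)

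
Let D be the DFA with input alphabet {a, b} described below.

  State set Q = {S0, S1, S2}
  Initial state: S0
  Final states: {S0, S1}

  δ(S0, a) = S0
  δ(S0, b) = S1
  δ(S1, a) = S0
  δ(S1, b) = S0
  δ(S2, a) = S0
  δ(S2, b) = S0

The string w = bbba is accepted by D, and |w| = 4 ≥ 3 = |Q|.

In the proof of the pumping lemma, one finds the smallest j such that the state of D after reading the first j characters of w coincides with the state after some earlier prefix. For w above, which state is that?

Run of D on w = b b b a:
  step 0: S0  (start)
  step 1: S1  (read b: S0→S1)
  step 2: S0  (read b: S1→S0)   ← first repeat (S0 seen earlier)
  step 3: S1  (read b: S0→S1)
  step 4: S0  (read a: S1→S0)

The earliest repeat is at step j = 2: D is in S0, which it already visited at step i = 0.
With |Q| = 3, pigeonhole forces a state repeat no later than step 3; the substring read between the first and second visits to that state can be pumped.

S0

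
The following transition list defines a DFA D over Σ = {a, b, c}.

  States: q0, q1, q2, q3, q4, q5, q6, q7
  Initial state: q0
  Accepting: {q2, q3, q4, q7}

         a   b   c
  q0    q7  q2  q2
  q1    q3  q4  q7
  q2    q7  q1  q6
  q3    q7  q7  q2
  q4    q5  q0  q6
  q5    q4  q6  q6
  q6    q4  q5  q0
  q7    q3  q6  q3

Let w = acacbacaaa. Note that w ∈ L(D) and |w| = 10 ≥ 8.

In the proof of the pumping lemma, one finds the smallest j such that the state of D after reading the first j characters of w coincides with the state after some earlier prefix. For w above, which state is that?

Run of D on w = a c a c b a c a a a:
  step 0: q0  (start)
  step 1: q7  (read a: q0→q7)
  step 2: q3  (read c: q7→q3)
  step 3: q7  (read a: q3→q7)   ← first repeat (q7 seen earlier)
  step 4: q3  (read c: q7→q3)
  step 5: q7  (read b: q3→q7)
  step 6: q3  (read a: q7→q3)
  step 7: q2  (read c: q3→q2)
  step 8: q7  (read a: q2→q7)
  step 9: q3  (read a: q7→q3)
  step 10: q7  (read a: q3→q7)

The earliest repeat is at step j = 3: D is in q7, which it already visited at step i = 1.
With |Q| = 8, pigeonhole forces a state repeat no later than step 8; the substring read between the first and second visits to that state can be pumped.

q7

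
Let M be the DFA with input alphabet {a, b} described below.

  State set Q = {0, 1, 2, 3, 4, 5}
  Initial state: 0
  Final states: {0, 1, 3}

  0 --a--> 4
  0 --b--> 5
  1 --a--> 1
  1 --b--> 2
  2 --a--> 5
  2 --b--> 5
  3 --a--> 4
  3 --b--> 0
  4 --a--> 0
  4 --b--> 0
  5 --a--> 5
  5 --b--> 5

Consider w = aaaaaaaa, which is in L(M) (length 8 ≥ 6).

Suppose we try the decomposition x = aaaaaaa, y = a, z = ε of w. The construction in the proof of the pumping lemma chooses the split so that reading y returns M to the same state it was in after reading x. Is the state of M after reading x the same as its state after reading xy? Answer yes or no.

no

Run of M on the first 8 characters of w = a a a a a a a a:
  step 0: 0  (start)
  step 1: 4  (read a: 0→4)
  step 2: 0  (read a: 4→0)
  step 3: 4  (read a: 0→4)
  step 4: 0  (read a: 4→0)
  step 5: 4  (read a: 0→4)
  step 6: 0  (read a: 4→0)
  step 7: 4  (read a: 0→4)
  step 8: 0  (read a: 4→0)

After x (step 7): 4. After xy (step 8): 0.
They differ (4 ≠ 0), so y is not a cycle from the state after x; this split is not the one the pumping-lemma construction produces, and pumping y need not keep the string in L(M).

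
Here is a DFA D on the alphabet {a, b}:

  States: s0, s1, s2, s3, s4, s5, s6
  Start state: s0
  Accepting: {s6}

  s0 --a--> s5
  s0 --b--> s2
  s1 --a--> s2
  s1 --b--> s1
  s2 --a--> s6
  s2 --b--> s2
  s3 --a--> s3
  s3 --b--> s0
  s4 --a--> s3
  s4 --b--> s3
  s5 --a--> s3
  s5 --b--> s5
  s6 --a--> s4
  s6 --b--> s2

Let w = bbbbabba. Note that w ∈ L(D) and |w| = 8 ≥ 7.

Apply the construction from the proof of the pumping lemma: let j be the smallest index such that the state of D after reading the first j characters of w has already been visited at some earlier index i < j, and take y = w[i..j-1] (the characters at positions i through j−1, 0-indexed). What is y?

Run of D on w = b b b b a b b a:
  step 0: s0  (start)
  step 1: s2  (read b: s0→s2)
  step 2: s2  (read b: s2→s2)   ← first repeat (s2 seen earlier)
  step 3: s2  (read b: s2→s2)
  step 4: s2  (read b: s2→s2)
  step 5: s6  (read a: s2→s6)
  step 6: s2  (read b: s6→s2)
  step 7: s2  (read b: s2→s2)
  step 8: s6  (read a: s2→s6)

So i = 1, j = 2, giving x = w[0:1] = b, y = w[1:2] = b, z = w[2:8] = bbabba.
Check: |xy| = 2 ≤ 7 and |y| = 1 ≥ 1. Reading y takes D from s2 back to s2, so every xyⁱz is accepted.
The DFA has 7 states, so the proof of the pumping lemma guarantees a repeated state among the first 7+1 visited; the segment between the two visits is the pumpable y.

b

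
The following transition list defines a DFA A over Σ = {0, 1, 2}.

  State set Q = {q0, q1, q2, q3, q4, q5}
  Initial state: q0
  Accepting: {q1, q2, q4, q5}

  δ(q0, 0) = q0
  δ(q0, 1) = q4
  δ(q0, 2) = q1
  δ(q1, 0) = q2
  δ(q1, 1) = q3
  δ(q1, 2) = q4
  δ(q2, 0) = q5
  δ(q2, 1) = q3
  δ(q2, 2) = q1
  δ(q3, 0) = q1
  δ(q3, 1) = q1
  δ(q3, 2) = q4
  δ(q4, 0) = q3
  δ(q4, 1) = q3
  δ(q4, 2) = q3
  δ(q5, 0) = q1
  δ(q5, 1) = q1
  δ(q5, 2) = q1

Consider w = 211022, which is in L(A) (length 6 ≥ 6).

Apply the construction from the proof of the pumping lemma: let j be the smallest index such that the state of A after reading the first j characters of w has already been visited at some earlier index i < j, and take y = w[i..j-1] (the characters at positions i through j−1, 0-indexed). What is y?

Run of A on w = 2 1 1 0 2 2:
  step 0: q0  (start)
  step 1: q1  (read 2: q0→q1)
  step 2: q3  (read 1: q1→q3)
  step 3: q1  (read 1: q3→q1)   ← first repeat (q1 seen earlier)
  step 4: q2  (read 0: q1→q2)
  step 5: q1  (read 2: q2→q1)
  step 6: q4  (read 2: q1→q4)

So i = 1, j = 3, giving x = w[0:1] = 2, y = w[1:3] = 11, z = w[3:6] = 022.
Check: |xy| = 3 ≤ 6 and |y| = 2 ≥ 1. Reading y takes A from q1 back to q1, so every xyⁱz is accepted.
Pumping length from the standard proof: p = 6 (the number of states). The repeated state found above gives |xy| = j ≤ 6 and |y| = j − i ≥ 1.

11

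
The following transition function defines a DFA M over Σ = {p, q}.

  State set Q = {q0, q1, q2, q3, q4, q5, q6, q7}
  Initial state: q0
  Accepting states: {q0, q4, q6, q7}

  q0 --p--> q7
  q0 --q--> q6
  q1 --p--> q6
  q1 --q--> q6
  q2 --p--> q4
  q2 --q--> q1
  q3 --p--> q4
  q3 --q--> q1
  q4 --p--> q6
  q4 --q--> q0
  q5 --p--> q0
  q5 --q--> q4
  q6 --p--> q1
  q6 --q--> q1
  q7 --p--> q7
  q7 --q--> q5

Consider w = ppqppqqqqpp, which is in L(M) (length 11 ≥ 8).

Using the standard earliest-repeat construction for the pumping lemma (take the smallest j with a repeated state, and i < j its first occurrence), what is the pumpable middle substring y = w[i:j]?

Run of M on w = p p q p p q q q q p p:
  step 0: q0  (start)
  step 1: q7  (read p: q0→q7)
  step 2: q7  (read p: q7→q7)   ← first repeat (q7 seen earlier)
  step 3: q5  (read q: q7→q5)
  step 4: q0  (read p: q5→q0)
  step 5: q7  (read p: q0→q7)
  step 6: q5  (read q: q7→q5)
  step 7: q4  (read q: q5→q4)
  step 8: q0  (read q: q4→q0)
  step 9: q6  (read q: q0→q6)
  step 10: q1  (read p: q6→q1)
  step 11: q6  (read p: q1→q6)

So i = 1, j = 2, giving x = w[0:1] = p, y = w[1:2] = p, z = w[2:11] = qppqqqqpp.
Check: |xy| = 2 ≤ 8 and |y| = 1 ≥ 1. Reading y takes M from q7 back to q7, so every xyⁱz is accepted.
Pumping length from the standard proof: p = 8 (the number of states). The repeated state found above gives |xy| = j ≤ 8 and |y| = j − i ≥ 1.

p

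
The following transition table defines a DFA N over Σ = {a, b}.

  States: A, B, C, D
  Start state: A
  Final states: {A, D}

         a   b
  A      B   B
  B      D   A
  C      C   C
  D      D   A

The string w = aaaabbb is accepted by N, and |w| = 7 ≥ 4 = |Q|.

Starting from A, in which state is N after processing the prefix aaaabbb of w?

A

Run of N on the first 7 characters of w = a a a a b b b:
  step 0: A  (start)
  step 1: B  (read a: A→B)
  step 2: D  (read a: B→D)
  step 3: D  (read a: D→D)
  step 4: D  (read a: D→D)
  step 5: A  (read b: D→A)
  step 6: B  (read b: A→B)
  step 7: A  (read b: B→A)

After reading 7 characters, N is in state A.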